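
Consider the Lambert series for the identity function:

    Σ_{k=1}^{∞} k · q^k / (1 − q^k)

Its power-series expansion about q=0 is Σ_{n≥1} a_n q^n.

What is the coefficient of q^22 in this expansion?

d|22:{22,11,2,1}  Σf=22+11+2+1=36

a_22 = 36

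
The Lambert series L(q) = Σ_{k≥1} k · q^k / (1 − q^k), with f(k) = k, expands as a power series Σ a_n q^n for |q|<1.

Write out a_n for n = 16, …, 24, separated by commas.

31, 18, 39, 20, 42, 32, 36, 24, 60

n=16: 1·16 2·8 4·4 8·2 16·1  f→[1+2+4+8+16]=31
[q^17] f(1)=1,f(17)=17 ⇒ 18
[q^18] f(18)=18,f(9)=9,f(6)=6,f(3)=3,f(2)=2,f(1)=1 ⇒ 39
q^19  k|19↦f(k): 19:19 1:1  a_19=20
[q^20] f(20)=20,f(10)=10,f(5)=5,f(4)=4,f(2)=2,f(1)=1 ⇒ 42
n=21: 21·1 7·3 3·7 1·21  f→[21+7+3+1]=32
[q^22] f(1)=1,f(2)=2,f(11)=11,f(22)=22 ⇒ 36
d|23:{1,23}  Σf=1+23=24
n=24: 1·24 2·12 3·8 4·6 6·4 8·3 12·2 24·1  f→[1+2+3+4+6+8+12+24]=60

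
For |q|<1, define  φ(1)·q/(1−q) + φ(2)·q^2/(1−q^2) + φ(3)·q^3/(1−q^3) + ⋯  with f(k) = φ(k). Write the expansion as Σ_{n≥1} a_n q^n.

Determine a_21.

q^21  k|21↦φ(k): 21:12 7:6 3:2 1:1  a_21=21

a_21 = 21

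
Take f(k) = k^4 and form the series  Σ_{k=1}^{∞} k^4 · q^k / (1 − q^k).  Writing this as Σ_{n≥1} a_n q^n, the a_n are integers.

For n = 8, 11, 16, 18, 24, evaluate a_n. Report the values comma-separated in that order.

[q^8] f(8)=4096,f(4)=256,f(2)=16,f(1)=1 ⇒ 4369
q^11  k|11↦f(k): 1:1 11:14641  a_11=14642
d|16:{1,2,4,8,16}  Σf=1+16+256+4096+65536=69905
q^18  k|18↦f(k): 1:1 2:16 3:81 6:1296 9:6561 18:104976  a_18=112931
q^24  k|24↦f(k): 1:1 2:16 3:81 4:256 6:1296 8:4096 12:20736 24:331776  a_24=358258

4369, 14642, 69905, 112931, 358258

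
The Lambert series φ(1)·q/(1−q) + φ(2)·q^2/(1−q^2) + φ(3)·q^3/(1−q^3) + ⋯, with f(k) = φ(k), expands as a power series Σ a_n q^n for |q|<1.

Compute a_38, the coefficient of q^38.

n=38: 38·1 19·2 2·19 1·38  φ→[18+18+1+1]=38

a_38 = 38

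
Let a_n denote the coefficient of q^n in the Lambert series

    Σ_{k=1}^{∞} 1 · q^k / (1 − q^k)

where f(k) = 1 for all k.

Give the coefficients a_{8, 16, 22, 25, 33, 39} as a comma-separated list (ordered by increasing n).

q^8  k|8↦f(k): 1:1 2:1 4:1 8:1  a_8=4
n=16: 1·16 2·8 4·4 8·2 16·1  f→[1+1+1+1+1]=5
d|22:{22,11,2,1}  Σf=1+1+1+1=4
n=25: 1·25 5·5 25·1  f→[1+1+1]=3
[q^33] f(1)=1,f(3)=1,f(11)=1,f(33)=1 ⇒ 4
n=39: 1·39 3·13 13·3 39·1  f→[1+1+1+1]=4

4, 5, 4, 3, 4, 4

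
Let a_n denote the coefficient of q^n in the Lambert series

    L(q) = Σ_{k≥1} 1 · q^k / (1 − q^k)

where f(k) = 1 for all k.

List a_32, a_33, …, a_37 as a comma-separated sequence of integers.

6, 4, 4, 4, 9, 2

d|32:{1,2,4,8,16,32}  Σf=1+1+1+1+1+1=6
n=33: 1·33 3·11 11·3 33·1  f→[1+1+1+1]=4
d|34:{1,2,17,34}  Σf=1+1+1+1=4
q^35  k|35↦f(k): 35:1 7:1 5:1 1:1  a_35=4
[q^36] f(1)=1,f(2)=1,f(3)=1,f(4)=1,f(6)=1,f(9)=1,f(12)=1,f(18)=1,f(36)=1 ⇒ 9
q^37  k|37↦f(k): 1:1 37:1  a_37=2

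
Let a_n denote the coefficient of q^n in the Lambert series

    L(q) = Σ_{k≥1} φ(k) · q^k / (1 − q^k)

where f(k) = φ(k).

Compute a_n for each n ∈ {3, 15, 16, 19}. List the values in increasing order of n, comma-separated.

[q^3] φ(3)=2,φ(1)=1 ⇒ 3
n=15: 15·1 5·3 3·5 1·15  φ→[8+4+2+1]=15
d|16:{1,2,4,8,16}  Σφ=1+1+2+4+8=16
q^19  k|19↦φ(k): 19:18 1:1  a_19=19

3, 15, 16, 19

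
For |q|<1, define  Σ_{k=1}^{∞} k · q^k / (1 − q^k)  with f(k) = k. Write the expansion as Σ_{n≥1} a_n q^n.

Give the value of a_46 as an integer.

n=46: 46·1 23·2 2·23 1·46  f→[46+23+2+1]=72

a_46 = 72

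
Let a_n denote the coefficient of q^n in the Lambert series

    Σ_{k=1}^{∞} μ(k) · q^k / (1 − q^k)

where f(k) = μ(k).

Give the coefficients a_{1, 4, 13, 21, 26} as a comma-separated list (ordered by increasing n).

1, 0, 0, 0, 0

n=1: 1·1  μ→[1]=1
n=4: 1·4 2·2 4·1  μ→[1+(-1)+0]=0
d|13:{13,1}  Σμ=(-1)+1=0
[q^21] μ(1)=1,μ(3)=-1,μ(7)=-1,μ(21)=1 ⇒ 0
q^26  k|26↦μ(k): 1:1 2:-1 13:-1 26:1  a_26=0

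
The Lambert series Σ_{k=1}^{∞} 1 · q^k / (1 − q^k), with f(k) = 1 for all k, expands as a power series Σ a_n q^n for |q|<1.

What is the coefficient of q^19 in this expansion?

q^19  k|19↦f(k): 1:1 19:1  a_19=2

a_19 = 2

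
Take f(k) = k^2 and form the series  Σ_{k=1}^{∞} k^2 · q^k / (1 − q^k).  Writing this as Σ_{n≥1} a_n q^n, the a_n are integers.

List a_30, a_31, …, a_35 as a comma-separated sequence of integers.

1300, 962, 1365, 1220, 1450, 1300

n=30: 1·30 2·15 3·10 5·6 6·5 10·3 15·2 30·1  f→[1+4+9+25+36+100+225+900]=1300
d|31:{31,1}  Σf=961+1=962
d|32:{32,16,8,4,2,1}  Σf=1024+256+64+16+4+1=1365
n=33: 1·33 3·11 11·3 33·1  f→[1+9+121+1089]=1220
[q^34] f(34)=1156,f(17)=289,f(2)=4,f(1)=1 ⇒ 1450
d|35:{1,5,7,35}  Σf=1+25+49+1225=1300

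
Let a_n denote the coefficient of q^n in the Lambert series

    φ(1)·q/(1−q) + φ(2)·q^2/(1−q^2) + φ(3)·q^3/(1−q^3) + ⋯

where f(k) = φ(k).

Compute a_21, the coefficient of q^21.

d|21:{21,7,3,1}  Σφ=12+6+2+1=21

a_21 = 21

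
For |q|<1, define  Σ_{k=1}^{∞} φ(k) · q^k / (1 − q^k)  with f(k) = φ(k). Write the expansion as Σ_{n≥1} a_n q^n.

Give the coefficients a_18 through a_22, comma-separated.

d|18:{1,2,3,6,9,18}  Σφ=1+1+2+2+6+6=18
[q^19] φ(19)=18,φ(1)=1 ⇒ 19
q^20  k|20↦φ(k): 20:8 10:4 5:4 4:2 2:1 1:1  a_20=20
[q^21] φ(1)=1,φ(3)=2,φ(7)=6,φ(21)=12 ⇒ 21
d|22:{22,11,2,1}  Σφ=10+10+1+1=22

18, 19, 20, 21, 22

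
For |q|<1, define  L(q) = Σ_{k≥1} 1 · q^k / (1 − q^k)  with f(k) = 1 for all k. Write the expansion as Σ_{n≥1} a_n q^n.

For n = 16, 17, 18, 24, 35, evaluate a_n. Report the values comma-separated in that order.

5, 2, 6, 8, 4

q^16  k|16↦f(k): 1:1 2:1 4:1 8:1 16:1  a_16=5
q^17  k|17↦f(k): 1:1 17:1  a_17=2
q^18  k|18↦f(k): 18:1 9:1 6:1 3:1 2:1 1:1  a_18=6
[q^24] f(24)=1,f(12)=1,f(8)=1,f(6)=1,f(4)=1,f(3)=1,f(2)=1,f(1)=1 ⇒ 8
[q^35] f(35)=1,f(7)=1,f(5)=1,f(1)=1 ⇒ 4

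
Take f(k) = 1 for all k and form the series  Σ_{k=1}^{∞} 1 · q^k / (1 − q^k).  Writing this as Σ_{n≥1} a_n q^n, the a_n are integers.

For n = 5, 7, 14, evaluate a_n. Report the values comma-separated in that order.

d|5:{5,1}  Σf=1+1=2
d|7:{1,7}  Σf=1+1=2
d|14:{1,2,7,14}  Σf=1+1+1+1=4

2, 2, 4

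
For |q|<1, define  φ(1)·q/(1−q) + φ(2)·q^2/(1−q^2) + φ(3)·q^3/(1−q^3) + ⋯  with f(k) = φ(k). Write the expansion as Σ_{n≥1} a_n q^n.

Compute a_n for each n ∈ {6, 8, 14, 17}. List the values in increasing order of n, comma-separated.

n=6: 6·1 3·2 2·3 1·6  φ→[2+2+1+1]=6
n=8: 8·1 4·2 2·4 1·8  φ→[4+2+1+1]=8
d|14:{1,2,7,14}  Σφ=1+1+6+6=14
d|17:{17,1}  Σφ=16+1=17

6, 8, 14, 17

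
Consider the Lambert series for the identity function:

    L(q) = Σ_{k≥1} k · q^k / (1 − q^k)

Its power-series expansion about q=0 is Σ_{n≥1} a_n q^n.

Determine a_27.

n=27: 27·1 9·3 3·9 1·27  f→[27+9+3+1]=40

a_27 = 40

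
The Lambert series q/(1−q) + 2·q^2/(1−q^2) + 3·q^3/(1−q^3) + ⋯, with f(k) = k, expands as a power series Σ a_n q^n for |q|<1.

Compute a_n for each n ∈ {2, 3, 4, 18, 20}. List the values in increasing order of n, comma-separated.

[q^2] f(2)=2,f(1)=1 ⇒ 3
n=3: 3·1 1·3  f→[3+1]=4
q^4  k|4↦f(k): 4:4 2:2 1:1  a_4=7
q^18  k|18↦f(k): 18:18 9:9 6:6 3:3 2:2 1:1  a_18=39
n=20: 1·20 2·10 4·5 5·4 10·2 20·1  f→[1+2+4+5+10+20]=42

3, 4, 7, 39, 42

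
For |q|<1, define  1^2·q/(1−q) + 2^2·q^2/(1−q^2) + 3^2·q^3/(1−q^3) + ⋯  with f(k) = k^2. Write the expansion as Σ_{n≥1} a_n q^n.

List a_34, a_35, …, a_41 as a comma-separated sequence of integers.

1450, 1300, 1911, 1370, 1810, 1700, 2210, 1682

d|34:{34,17,2,1}  Σf=1156+289+4+1=1450
[q^35] f(1)=1,f(5)=25,f(7)=49,f(35)=1225 ⇒ 1300
d|36:{36,18,12,9,6,4,3,2,1}  Σf=1296+324+144+81+36+16+9+4+1=1911
q^37  k|37↦f(k): 37:1369 1:1  a_37=1370
d|38:{1,2,19,38}  Σf=1+4+361+1444=1810
q^39  k|39↦f(k): 1:1 3:9 13:169 39:1521  a_39=1700
[q^40] f(40)=1600,f(20)=400,f(10)=100,f(8)=64,f(5)=25,f(4)=16,f(2)=4,f(1)=1 ⇒ 2210
n=41: 1·41 41·1  f→[1+1681]=1682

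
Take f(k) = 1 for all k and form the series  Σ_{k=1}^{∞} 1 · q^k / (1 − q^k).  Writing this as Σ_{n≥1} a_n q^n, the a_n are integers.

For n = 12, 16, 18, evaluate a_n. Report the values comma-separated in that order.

q^12  k|12↦f(k): 12:1 6:1 4:1 3:1 2:1 1:1  a_12=6
n=16: 1·16 2·8 4·4 8·2 16·1  f→[1+1+1+1+1]=5
n=18: 1·18 2·9 3·6 6·3 9·2 18·1  f→[1+1+1+1+1+1]=6

6, 5, 6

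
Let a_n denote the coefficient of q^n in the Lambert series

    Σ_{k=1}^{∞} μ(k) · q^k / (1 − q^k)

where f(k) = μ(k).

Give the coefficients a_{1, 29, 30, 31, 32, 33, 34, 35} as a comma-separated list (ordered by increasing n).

1, 0, 0, 0, 0, 0, 0, 0

[q^1] μ(1)=1 ⇒ 1
d|29:{1,29}  Σμ=1+(-1)=0
q^30  k|30↦μ(k): 30:-1 15:1 10:1 6:1 5:-1 3:-1 2:-1 1:1  a_30=0
q^31  k|31↦μ(k): 1:1 31:-1  a_31=0
q^32  k|32↦μ(k): 1:1 2:-1 4:0 8:0 16:0 32:0  a_32=0
d|33:{1,3,11,33}  Σμ=1+(-1)+(-1)+1=0
[q^34] μ(34)=1,μ(17)=-1,μ(2)=-1,μ(1)=1 ⇒ 0
n=35: 1·35 5·7 7·5 35·1  μ→[1+(-1)+(-1)+1]=0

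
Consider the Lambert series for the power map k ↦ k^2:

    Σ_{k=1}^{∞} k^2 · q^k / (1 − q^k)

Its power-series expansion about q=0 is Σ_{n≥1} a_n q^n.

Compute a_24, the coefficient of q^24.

a_24 = 850

d|24:{24,12,8,6,4,3,2,1}  Σf=576+144+64+36+16+9+4+1=850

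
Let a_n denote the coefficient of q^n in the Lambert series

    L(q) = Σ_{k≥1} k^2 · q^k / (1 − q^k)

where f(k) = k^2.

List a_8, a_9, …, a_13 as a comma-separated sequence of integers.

d|8:{8,4,2,1}  Σf=64+16+4+1=85
q^9  k|9↦f(k): 1:1 3:9 9:81  a_9=91
[q^10] f(1)=1,f(2)=4,f(5)=25,f(10)=100 ⇒ 130
[q^11] f(1)=1,f(11)=121 ⇒ 122
n=12: 12·1 6·2 4·3 3·4 2·6 1·12  f→[144+36+16+9+4+1]=210
q^13  k|13↦f(k): 1:1 13:169  a_13=170

85, 91, 130, 122, 210, 170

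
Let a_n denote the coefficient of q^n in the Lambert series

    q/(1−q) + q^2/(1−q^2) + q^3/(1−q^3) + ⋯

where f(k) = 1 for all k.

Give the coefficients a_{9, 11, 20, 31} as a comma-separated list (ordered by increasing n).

n=9: 1·9 3·3 9·1  f→[1+1+1]=3
[q^11] f(1)=1,f(11)=1 ⇒ 2
q^20  k|20↦f(k): 20:1 10:1 5:1 4:1 2:1 1:1  a_20=6
n=31: 1·31 31·1  f→[1+1]=2

3, 2, 6, 2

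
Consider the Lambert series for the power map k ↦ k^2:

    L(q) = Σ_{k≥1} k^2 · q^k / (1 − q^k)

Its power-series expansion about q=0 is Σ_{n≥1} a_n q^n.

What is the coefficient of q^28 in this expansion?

a_28 = 1050

q^28  k|28↦f(k): 28:784 14:196 7:49 4:16 2:4 1:1  a_28=1050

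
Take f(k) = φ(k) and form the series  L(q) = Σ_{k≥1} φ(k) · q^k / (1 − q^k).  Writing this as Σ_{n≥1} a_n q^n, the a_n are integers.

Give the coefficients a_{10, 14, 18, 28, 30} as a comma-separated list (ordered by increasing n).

q^10  k|10↦φ(k): 1:1 2:1 5:4 10:4  a_10=10
[q^14] φ(1)=1,φ(2)=1,φ(7)=6,φ(14)=6 ⇒ 14
n=18: 1·18 2·9 3·6 6·3 9·2 18·1  φ→[1+1+2+2+6+6]=18
q^28  k|28↦φ(k): 28:12 14:6 7:6 4:2 2:1 1:1  a_28=28
[q^30] φ(1)=1,φ(2)=1,φ(3)=2,φ(5)=4,φ(6)=2,φ(10)=4,φ(15)=8,φ(30)=8 ⇒ 30

10, 14, 18, 28, 30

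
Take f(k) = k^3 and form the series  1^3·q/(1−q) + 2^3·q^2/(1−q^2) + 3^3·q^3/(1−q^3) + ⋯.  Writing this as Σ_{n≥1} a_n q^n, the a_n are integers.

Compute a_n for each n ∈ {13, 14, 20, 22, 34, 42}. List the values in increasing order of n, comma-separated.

n=13: 13·1 1·13  f→[2197+1]=2198
d|14:{1,2,7,14}  Σf=1+8+343+2744=3096
d|20:{1,2,4,5,10,20}  Σf=1+8+64+125+1000+8000=9198
q^22  k|22↦f(k): 1:1 2:8 11:1331 22:10648  a_22=11988
n=34: 1·34 2·17 17·2 34·1  f→[1+8+4913+39304]=44226
n=42: 42·1 21·2 14·3 7·6 6·7 3·14 2·21 1·42  f→[74088+9261+2744+343+216+27+8+1]=86688

2198, 3096, 9198, 11988, 44226, 86688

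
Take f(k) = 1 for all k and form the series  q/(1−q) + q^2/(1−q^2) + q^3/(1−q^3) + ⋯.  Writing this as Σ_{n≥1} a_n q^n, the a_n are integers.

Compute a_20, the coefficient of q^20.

a_20 = 6

n=20: 1·20 2·10 4·5 5·4 10·2 20·1  f→[1+1+1+1+1+1]=6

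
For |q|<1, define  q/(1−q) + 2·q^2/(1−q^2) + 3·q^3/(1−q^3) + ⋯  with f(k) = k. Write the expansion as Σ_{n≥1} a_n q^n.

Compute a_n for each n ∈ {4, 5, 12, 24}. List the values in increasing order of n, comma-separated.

d|4:{4,2,1}  Σf=4+2+1=7
q^5  k|5↦f(k): 1:1 5:5  a_5=6
n=12: 1·12 2·6 3·4 4·3 6·2 12·1  f→[1+2+3+4+6+12]=28
q^24  k|24↦f(k): 1:1 2:2 3:3 4:4 6:6 8:8 12:12 24:24  a_24=60

7, 6, 28, 60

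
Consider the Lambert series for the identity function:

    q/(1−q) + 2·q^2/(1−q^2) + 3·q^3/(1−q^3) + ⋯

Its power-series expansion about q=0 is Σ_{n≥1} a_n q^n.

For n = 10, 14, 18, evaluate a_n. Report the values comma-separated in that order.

q^10  k|10↦f(k): 10:10 5:5 2:2 1:1  a_10=18
d|14:{1,2,7,14}  Σf=1+2+7+14=24
n=18: 18·1 9·2 6·3 3·6 2·9 1·18  f→[18+9+6+3+2+1]=39

18, 24, 39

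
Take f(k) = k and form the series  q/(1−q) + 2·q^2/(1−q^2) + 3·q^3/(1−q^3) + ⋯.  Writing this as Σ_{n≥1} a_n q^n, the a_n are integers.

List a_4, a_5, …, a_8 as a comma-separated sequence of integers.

d|4:{4,2,1}  Σf=4+2+1=7
n=5: 5·1 1·5  f→[5+1]=6
d|6:{6,3,2,1}  Σf=6+3+2+1=12
n=7: 1·7 7·1  f→[1+7]=8
q^8  k|8↦f(k): 1:1 2:2 4:4 8:8  a_8=15

7, 6, 12, 8, 15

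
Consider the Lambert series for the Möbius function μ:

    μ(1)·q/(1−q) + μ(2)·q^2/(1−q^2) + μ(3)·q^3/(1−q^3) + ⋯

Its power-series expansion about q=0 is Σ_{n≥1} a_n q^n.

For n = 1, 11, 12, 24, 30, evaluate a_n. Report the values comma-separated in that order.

[q^1] μ(1)=1 ⇒ 1
d|11:{11,1}  Σμ=(-1)+1=0
d|12:{12,6,4,3,2,1}  Σμ=0+1+0+(-1)+(-1)+1=0
d|24:{1,2,3,4,6,8,12,24}  Σμ=1+(-1)+(-1)+0+1+0+0+0=0
[q^30] μ(30)=-1,μ(15)=1,μ(10)=1,μ(6)=1,μ(5)=-1,μ(3)=-1,μ(2)=-1,μ(1)=1 ⇒ 0

1, 0, 0, 0, 0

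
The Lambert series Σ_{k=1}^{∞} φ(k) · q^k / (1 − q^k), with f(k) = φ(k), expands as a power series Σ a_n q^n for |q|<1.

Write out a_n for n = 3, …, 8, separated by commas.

[q^3] φ(3)=2,φ(1)=1 ⇒ 3
n=4: 4·1 2·2 1·4  φ→[2+1+1]=4
q^5  k|5↦φ(k): 1:1 5:4  a_5=5
n=6: 1·6 2·3 3·2 6·1  φ→[1+1+2+2]=6
q^7  k|7↦φ(k): 1:1 7:6  a_7=7
n=8: 8·1 4·2 2·4 1·8  φ→[4+2+1+1]=8

3, 4, 5, 6, 7, 8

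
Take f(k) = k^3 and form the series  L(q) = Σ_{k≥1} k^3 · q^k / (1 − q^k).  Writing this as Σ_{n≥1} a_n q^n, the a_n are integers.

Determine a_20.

a_20 = 9198

d|20:{20,10,5,4,2,1}  Σf=8000+1000+125+64+8+1=9198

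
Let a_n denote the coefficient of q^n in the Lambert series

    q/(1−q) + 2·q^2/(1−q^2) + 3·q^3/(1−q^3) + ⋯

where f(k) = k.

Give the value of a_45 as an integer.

a_45 = 78

d|45:{1,3,5,9,15,45}  Σf=1+3+5+9+15+45=78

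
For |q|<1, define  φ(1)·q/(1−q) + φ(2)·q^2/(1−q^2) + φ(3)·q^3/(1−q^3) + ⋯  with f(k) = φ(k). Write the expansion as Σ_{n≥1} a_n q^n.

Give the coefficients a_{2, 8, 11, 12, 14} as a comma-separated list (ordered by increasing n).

q^2  k|2↦φ(k): 2:1 1:1  a_2=2
n=8: 1·8 2·4 4·2 8·1  φ→[1+1+2+4]=8
q^11  k|11↦φ(k): 1:1 11:10  a_11=11
[q^12] φ(1)=1,φ(2)=1,φ(3)=2,φ(4)=2,φ(6)=2,φ(12)=4 ⇒ 12
[q^14] φ(14)=6,φ(7)=6,φ(2)=1,φ(1)=1 ⇒ 14

2, 8, 11, 12, 14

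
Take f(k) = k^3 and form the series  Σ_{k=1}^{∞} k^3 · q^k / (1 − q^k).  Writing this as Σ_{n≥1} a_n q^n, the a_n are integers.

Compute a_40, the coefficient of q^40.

q^40  k|40↦f(k): 1:1 2:8 4:64 5:125 8:512 10:1000 20:8000 40:64000  a_40=73710

a_40 = 73710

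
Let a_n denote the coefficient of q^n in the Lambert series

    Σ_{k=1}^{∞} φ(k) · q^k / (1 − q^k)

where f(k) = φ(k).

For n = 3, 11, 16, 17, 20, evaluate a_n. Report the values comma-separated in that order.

d|3:{3,1}  Σφ=2+1=3
d|11:{11,1}  Σφ=10+1=11
d|16:{1,2,4,8,16}  Σφ=1+1+2+4+8=16
q^17  k|17↦φ(k): 17:16 1:1  a_17=17
[q^20] φ(1)=1,φ(2)=1,φ(4)=2,φ(5)=4,φ(10)=4,φ(20)=8 ⇒ 20

3, 11, 16, 17, 20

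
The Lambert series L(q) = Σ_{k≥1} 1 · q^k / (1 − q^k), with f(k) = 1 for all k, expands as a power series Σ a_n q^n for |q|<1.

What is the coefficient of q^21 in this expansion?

[q^21] f(21)=1,f(7)=1,f(3)=1,f(1)=1 ⇒ 4

a_21 = 4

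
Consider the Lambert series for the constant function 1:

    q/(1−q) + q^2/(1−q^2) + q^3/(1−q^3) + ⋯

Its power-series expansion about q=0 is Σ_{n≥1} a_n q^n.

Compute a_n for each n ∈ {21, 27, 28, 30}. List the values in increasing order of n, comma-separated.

q^21  k|21↦f(k): 21:1 7:1 3:1 1:1  a_21=4
n=27: 27·1 9·3 3·9 1·27  f→[1+1+1+1]=4
[q^28] f(28)=1,f(14)=1,f(7)=1,f(4)=1,f(2)=1,f(1)=1 ⇒ 6
d|30:{1,2,3,5,6,10,15,30}  Σf=1+1+1+1+1+1+1+1=8

4, 4, 6, 8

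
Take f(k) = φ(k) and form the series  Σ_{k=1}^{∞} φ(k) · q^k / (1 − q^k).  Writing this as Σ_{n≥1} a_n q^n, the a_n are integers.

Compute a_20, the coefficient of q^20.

[q^20] φ(1)=1,φ(2)=1,φ(4)=2,φ(5)=4,φ(10)=4,φ(20)=8 ⇒ 20

a_20 = 20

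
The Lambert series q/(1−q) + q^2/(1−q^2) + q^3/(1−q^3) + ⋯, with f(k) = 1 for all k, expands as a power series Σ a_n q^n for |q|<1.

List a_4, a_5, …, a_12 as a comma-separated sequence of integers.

n=4: 4·1 2·2 1·4  f→[1+1+1]=3
n=5: 5·1 1·5  f→[1+1]=2
d|6:{1,2,3,6}  Σf=1+1+1+1=4
[q^7] f(7)=1,f(1)=1 ⇒ 2
n=8: 1·8 2·4 4·2 8·1  f→[1+1+1+1]=4
d|9:{1,3,9}  Σf=1+1+1=3
n=10: 1·10 2·5 5·2 10·1  f→[1+1+1+1]=4
[q^11] f(1)=1,f(11)=1 ⇒ 2
q^12  k|12↦f(k): 12:1 6:1 4:1 3:1 2:1 1:1  a_12=6

3, 2, 4, 2, 4, 3, 4, 2, 6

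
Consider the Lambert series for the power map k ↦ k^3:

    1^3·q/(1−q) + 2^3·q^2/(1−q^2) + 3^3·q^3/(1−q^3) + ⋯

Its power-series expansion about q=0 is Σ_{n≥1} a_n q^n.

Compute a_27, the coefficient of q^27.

q^27  k|27↦f(k): 1:1 3:27 9:729 27:19683  a_27=20440

a_27 = 20440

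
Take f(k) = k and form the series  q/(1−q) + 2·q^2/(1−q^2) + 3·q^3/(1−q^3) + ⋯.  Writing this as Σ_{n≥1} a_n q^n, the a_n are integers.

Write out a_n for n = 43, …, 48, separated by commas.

q^43  k|43↦f(k): 43:43 1:1  a_43=44
[q^44] f(44)=44,f(22)=22,f(11)=11,f(4)=4,f(2)=2,f(1)=1 ⇒ 84
n=45: 45·1 15·3 9·5 5·9 3·15 1·45  f→[45+15+9+5+3+1]=78
[q^46] f(1)=1,f(2)=2,f(23)=23,f(46)=46 ⇒ 72
[q^47] f(1)=1,f(47)=47 ⇒ 48
d|48:{1,2,3,4,6,8,12,16,24,48}  Σf=1+2+3+4+6+8+12+16+24+48=124

44, 84, 78, 72, 48, 124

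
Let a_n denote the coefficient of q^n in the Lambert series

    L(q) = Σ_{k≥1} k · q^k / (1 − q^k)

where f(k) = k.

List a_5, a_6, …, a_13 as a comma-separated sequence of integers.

6, 12, 8, 15, 13, 18, 12, 28, 14

[q^5] f(5)=5,f(1)=1 ⇒ 6
q^6  k|6↦f(k): 6:6 3:3 2:2 1:1  a_6=12
q^7  k|7↦f(k): 1:1 7:7  a_7=8
n=8: 8·1 4·2 2·4 1·8  f→[8+4+2+1]=15
q^9  k|9↦f(k): 9:9 3:3 1:1  a_9=13
q^10  k|10↦f(k): 10:10 5:5 2:2 1:1  a_10=18
d|11:{1,11}  Σf=1+11=12
n=12: 1·12 2·6 3·4 4·3 6·2 12·1  f→[1+2+3+4+6+12]=28
[q^13] f(1)=1,f(13)=13 ⇒ 14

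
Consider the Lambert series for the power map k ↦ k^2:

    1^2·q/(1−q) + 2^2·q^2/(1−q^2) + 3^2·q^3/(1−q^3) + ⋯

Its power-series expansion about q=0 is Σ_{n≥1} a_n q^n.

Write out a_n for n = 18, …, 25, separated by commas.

455, 362, 546, 500, 610, 530, 850, 651

q^18  k|18↦f(k): 18:324 9:81 6:36 3:9 2:4 1:1  a_18=455
d|19:{1,19}  Σf=1+361=362
d|20:{20,10,5,4,2,1}  Σf=400+100+25+16+4+1=546
d|21:{21,7,3,1}  Σf=441+49+9+1=500
n=22: 1·22 2·11 11·2 22·1  f→[1+4+121+484]=610
[q^23] f(1)=1,f(23)=529 ⇒ 530
n=24: 1·24 2·12 3·8 4·6 6·4 8·3 12·2 24·1  f→[1+4+9+16+36+64+144+576]=850
n=25: 1·25 5·5 25·1  f→[1+25+625]=651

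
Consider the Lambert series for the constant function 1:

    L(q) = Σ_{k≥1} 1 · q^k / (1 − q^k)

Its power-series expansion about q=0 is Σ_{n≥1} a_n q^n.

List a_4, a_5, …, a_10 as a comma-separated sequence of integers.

d|4:{1,2,4}  Σf=1+1+1=3
d|5:{1,5}  Σf=1+1=2
n=6: 6·1 3·2 2·3 1·6  f→[1+1+1+1]=4
q^7  k|7↦f(k): 1:1 7:1  a_7=2
d|8:{8,4,2,1}  Σf=1+1+1+1=4
d|9:{9,3,1}  Σf=1+1+1=3
q^10  k|10↦f(k): 1:1 2:1 5:1 10:1  a_10=4

3, 2, 4, 2, 4, 3, 4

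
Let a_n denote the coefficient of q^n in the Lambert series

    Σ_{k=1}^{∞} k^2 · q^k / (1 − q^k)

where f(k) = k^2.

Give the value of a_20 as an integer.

a_20 = 546

n=20: 1·20 2·10 4·5 5·4 10·2 20·1  f→[1+4+16+25+100+400]=546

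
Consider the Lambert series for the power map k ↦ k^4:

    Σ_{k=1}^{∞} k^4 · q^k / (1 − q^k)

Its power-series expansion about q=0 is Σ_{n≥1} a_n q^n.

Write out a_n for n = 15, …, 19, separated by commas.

[q^15] f(1)=1,f(3)=81,f(5)=625,f(15)=50625 ⇒ 51332
n=16: 1·16 2·8 4·4 8·2 16·1  f→[1+16+256+4096+65536]=69905
n=17: 1·17 17·1  f→[1+83521]=83522
d|18:{1,2,3,6,9,18}  Σf=1+16+81+1296+6561+104976=112931
[q^19] f(1)=1,f(19)=130321 ⇒ 130322

51332, 69905, 83522, 112931, 130322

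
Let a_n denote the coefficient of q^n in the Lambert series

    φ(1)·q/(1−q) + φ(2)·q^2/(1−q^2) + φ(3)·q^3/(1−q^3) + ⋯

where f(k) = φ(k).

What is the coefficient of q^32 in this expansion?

d|32:{32,16,8,4,2,1}  Σφ=16+8+4+2+1+1=32

a_32 = 32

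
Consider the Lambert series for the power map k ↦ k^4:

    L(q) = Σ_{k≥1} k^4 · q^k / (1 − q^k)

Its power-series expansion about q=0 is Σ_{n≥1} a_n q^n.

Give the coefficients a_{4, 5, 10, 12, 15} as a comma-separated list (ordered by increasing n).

n=4: 1·4 2·2 4·1  f→[1+16+256]=273
n=5: 5·1 1·5  f→[625+1]=626
d|10:{1,2,5,10}  Σf=1+16+625+10000=10642
q^12  k|12↦f(k): 12:20736 6:1296 4:256 3:81 2:16 1:1  a_12=22386
d|15:{1,3,5,15}  Σf=1+81+625+50625=51332

273, 626, 10642, 22386, 51332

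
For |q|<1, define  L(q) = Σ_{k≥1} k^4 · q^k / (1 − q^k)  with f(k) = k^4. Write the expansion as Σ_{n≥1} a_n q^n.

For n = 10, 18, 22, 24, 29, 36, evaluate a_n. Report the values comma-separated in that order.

10642, 112931, 248914, 358258, 707282, 1813539

n=10: 10·1 5·2 2·5 1·10  f→[10000+625+16+1]=10642
q^18  k|18↦f(k): 1:1 2:16 3:81 6:1296 9:6561 18:104976  a_18=112931
d|22:{22,11,2,1}  Σf=234256+14641+16+1=248914
d|24:{1,2,3,4,6,8,12,24}  Σf=1+16+81+256+1296+4096+20736+331776=358258
q^29  k|29↦f(k): 1:1 29:707281  a_29=707282
[q^36] f(36)=1679616,f(18)=104976,f(12)=20736,f(9)=6561,f(6)=1296,f(4)=256,f(3)=81,f(2)=16,f(1)=1 ⇒ 1813539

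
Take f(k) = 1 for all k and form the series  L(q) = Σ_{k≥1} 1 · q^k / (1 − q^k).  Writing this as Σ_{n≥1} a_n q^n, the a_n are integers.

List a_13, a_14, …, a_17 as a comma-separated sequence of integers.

2, 4, 4, 5, 2

d|13:{1,13}  Σf=1+1=2
[q^14] f(1)=1,f(2)=1,f(7)=1,f(14)=1 ⇒ 4
q^15  k|15↦f(k): 15:1 5:1 3:1 1:1  a_15=4
n=16: 16·1 8·2 4·4 2·8 1·16  f→[1+1+1+1+1]=5
q^17  k|17↦f(k): 17:1 1:1  a_17=2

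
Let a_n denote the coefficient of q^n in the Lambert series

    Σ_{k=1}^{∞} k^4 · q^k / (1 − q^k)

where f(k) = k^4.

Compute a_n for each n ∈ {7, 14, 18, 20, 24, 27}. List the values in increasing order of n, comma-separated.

2402, 40834, 112931, 170898, 358258, 538084

q^7  k|7↦f(k): 7:2401 1:1  a_7=2402
n=14: 1·14 2·7 7·2 14·1  f→[1+16+2401+38416]=40834
d|18:{1,2,3,6,9,18}  Σf=1+16+81+1296+6561+104976=112931
n=20: 20·1 10·2 5·4 4·5 2·10 1·20  f→[160000+10000+625+256+16+1]=170898
q^24  k|24↦f(k): 1:1 2:16 3:81 4:256 6:1296 8:4096 12:20736 24:331776  a_24=358258
[q^27] f(1)=1,f(3)=81,f(9)=6561,f(27)=531441 ⇒ 538084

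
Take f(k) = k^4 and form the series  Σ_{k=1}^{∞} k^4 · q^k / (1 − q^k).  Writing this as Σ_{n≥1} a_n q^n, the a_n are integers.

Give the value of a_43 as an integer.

q^43  k|43↦f(k): 43:3418801 1:1  a_43=3418802

a_43 = 3418802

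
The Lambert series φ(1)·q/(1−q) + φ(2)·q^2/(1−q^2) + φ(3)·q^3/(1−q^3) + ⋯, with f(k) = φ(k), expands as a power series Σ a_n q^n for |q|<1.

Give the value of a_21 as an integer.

d|21:{21,7,3,1}  Σφ=12+6+2+1=21

a_21 = 21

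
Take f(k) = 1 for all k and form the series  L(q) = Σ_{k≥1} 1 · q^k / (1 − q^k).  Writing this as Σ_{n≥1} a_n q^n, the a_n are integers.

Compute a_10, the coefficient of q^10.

q^10  k|10↦f(k): 1:1 2:1 5:1 10:1  a_10=4

a_10 = 4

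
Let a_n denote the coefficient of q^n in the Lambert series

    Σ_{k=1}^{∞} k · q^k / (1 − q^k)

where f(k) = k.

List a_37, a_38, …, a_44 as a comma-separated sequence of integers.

38, 60, 56, 90, 42, 96, 44, 84

d|37:{37,1}  Σf=37+1=38
[q^38] f(38)=38,f(19)=19,f(2)=2,f(1)=1 ⇒ 60
n=39: 1·39 3·13 13·3 39·1  f→[1+3+13+39]=56
n=40: 1·40 2·20 4·10 5·8 8·5 10·4 20·2 40·1  f→[1+2+4+5+8+10+20+40]=90
n=41: 41·1 1·41  f→[41+1]=42
d|42:{42,21,14,7,6,3,2,1}  Σf=42+21+14+7+6+3+2+1=96
n=43: 43·1 1·43  f→[43+1]=44
d|44:{1,2,4,11,22,44}  Σf=1+2+4+11+22+44=84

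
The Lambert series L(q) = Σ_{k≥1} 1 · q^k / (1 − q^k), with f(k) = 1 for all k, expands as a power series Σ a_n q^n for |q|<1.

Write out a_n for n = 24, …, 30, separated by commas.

[q^24] f(24)=1,f(12)=1,f(8)=1,f(6)=1,f(4)=1,f(3)=1,f(2)=1,f(1)=1 ⇒ 8
n=25: 1·25 5·5 25·1  f→[1+1+1]=3
[q^26] f(1)=1,f(2)=1,f(13)=1,f(26)=1 ⇒ 4
q^27  k|27↦f(k): 27:1 9:1 3:1 1:1  a_27=4
q^28  k|28↦f(k): 1:1 2:1 4:1 7:1 14:1 28:1  a_28=6
q^29  k|29↦f(k): 1:1 29:1  a_29=2
n=30: 30·1 15·2 10·3 6·5 5·6 3·10 2·15 1·30  f→[1+1+1+1+1+1+1+1]=8

8, 3, 4, 4, 6, 2, 8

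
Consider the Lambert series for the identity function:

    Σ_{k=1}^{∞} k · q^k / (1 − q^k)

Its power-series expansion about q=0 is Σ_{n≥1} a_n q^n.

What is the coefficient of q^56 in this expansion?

d|56:{56,28,14,8,7,4,2,1}  Σf=56+28+14+8+7+4+2+1=120

a_56 = 120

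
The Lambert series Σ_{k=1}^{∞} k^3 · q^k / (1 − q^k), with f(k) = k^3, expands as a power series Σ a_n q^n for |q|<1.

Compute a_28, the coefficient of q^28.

q^28  k|28↦f(k): 1:1 2:8 4:64 7:343 14:2744 28:21952  a_28=25112

a_28 = 25112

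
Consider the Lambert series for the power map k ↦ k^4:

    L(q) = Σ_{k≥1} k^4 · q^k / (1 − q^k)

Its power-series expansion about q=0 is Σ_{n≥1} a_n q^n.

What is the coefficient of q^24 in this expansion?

a_24 = 358258

n=24: 24·1 12·2 8·3 6·4 4·6 3·8 2·12 1·24  f→[331776+20736+4096+1296+256+81+16+1]=358258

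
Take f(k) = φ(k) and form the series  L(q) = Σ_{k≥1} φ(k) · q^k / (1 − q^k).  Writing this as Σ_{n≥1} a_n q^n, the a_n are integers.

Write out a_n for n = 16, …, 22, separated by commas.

n=16: 16·1 8·2 4·4 2·8 1·16  φ→[8+4+2+1+1]=16
[q^17] φ(1)=1,φ(17)=16 ⇒ 17
q^18  k|18↦φ(k): 18:6 9:6 6:2 3:2 2:1 1:1  a_18=18
n=19: 1·19 19·1  φ→[1+18]=19
[q^20] φ(20)=8,φ(10)=4,φ(5)=4,φ(4)=2,φ(2)=1,φ(1)=1 ⇒ 20
d|21:{21,7,3,1}  Σφ=12+6+2+1=21
n=22: 22·1 11·2 2·11 1·22  φ→[10+10+1+1]=22

16, 17, 18, 19, 20, 21, 22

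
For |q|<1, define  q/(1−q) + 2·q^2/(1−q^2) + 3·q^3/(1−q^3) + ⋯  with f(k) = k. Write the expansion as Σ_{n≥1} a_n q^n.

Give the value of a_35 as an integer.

d|35:{1,5,7,35}  Σf=1+5+7+35=48

a_35 = 48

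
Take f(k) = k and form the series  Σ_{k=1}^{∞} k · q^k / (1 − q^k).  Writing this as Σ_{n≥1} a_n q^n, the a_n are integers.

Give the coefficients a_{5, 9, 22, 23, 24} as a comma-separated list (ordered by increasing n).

6, 13, 36, 24, 60

n=5: 1·5 5·1  f→[1+5]=6
d|9:{1,3,9}  Σf=1+3+9=13
q^22  k|22↦f(k): 1:1 2:2 11:11 22:22  a_22=36
d|23:{23,1}  Σf=23+1=24
q^24  k|24↦f(k): 1:1 2:2 3:3 4:4 6:6 8:8 12:12 24:24  a_24=60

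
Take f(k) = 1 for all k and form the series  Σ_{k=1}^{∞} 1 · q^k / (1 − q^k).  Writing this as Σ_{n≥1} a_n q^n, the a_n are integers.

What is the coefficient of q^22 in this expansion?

q^22  k|22↦f(k): 22:1 11:1 2:1 1:1  a_22=4

a_22 = 4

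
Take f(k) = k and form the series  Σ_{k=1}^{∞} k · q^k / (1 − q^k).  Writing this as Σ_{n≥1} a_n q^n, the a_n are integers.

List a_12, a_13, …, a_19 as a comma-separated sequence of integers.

28, 14, 24, 24, 31, 18, 39, 20

q^12  k|12↦f(k): 1:1 2:2 3:3 4:4 6:6 12:12  a_12=28
n=13: 1·13 13·1  f→[1+13]=14
q^14  k|14↦f(k): 14:14 7:7 2:2 1:1  a_14=24
n=15: 1·15 3·5 5·3 15·1  f→[1+3+5+15]=24
n=16: 1·16 2·8 4·4 8·2 16·1  f→[1+2+4+8+16]=31
[q^17] f(17)=17,f(1)=1 ⇒ 18
q^18  k|18↦f(k): 18:18 9:9 6:6 3:3 2:2 1:1  a_18=39
n=19: 19·1 1·19  f→[19+1]=20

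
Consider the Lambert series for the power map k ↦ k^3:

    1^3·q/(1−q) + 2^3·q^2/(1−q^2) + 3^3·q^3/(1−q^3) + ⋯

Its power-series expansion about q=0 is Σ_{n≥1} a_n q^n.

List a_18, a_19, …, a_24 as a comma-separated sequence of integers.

[q^18] f(1)=1,f(2)=8,f(3)=27,f(6)=216,f(9)=729,f(18)=5832 ⇒ 6813
n=19: 1·19 19·1  f→[1+6859]=6860
q^20  k|20↦f(k): 20:8000 10:1000 5:125 4:64 2:8 1:1  a_20=9198
q^21  k|21↦f(k): 1:1 3:27 7:343 21:9261  a_21=9632
d|22:{22,11,2,1}  Σf=10648+1331+8+1=11988
q^23  k|23↦f(k): 1:1 23:12167  a_23=12168
q^24  k|24↦f(k): 1:1 2:8 3:27 4:64 6:216 8:512 12:1728 24:13824  a_24=16380

6813, 6860, 9198, 9632, 11988, 12168, 16380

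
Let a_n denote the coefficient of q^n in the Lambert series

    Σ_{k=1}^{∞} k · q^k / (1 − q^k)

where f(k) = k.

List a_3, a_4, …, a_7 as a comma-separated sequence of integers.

4, 7, 6, 12, 8

[q^3] f(3)=3,f(1)=1 ⇒ 4
n=4: 4·1 2·2 1·4  f→[4+2+1]=7
d|5:{5,1}  Σf=5+1=6
q^6  k|6↦f(k): 1:1 2:2 3:3 6:6  a_6=12
[q^7] f(7)=7,f(1)=1 ⇒ 8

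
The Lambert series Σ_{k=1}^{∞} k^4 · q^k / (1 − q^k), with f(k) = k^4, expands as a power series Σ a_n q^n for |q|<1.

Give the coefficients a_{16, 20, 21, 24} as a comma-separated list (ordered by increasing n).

69905, 170898, 196964, 358258

[q^16] f(1)=1,f(2)=16,f(4)=256,f(8)=4096,f(16)=65536 ⇒ 69905
d|20:{1,2,4,5,10,20}  Σf=1+16+256+625+10000+160000=170898
n=21: 21·1 7·3 3·7 1·21  f→[194481+2401+81+1]=196964
q^24  k|24↦f(k): 24:331776 12:20736 8:4096 6:1296 4:256 3:81 2:16 1:1  a_24=358258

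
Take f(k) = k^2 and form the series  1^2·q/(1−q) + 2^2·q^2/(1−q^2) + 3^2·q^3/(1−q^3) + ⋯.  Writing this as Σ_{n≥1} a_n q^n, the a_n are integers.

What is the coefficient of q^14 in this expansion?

n=14: 14·1 7·2 2·7 1·14  f→[196+49+4+1]=250

a_14 = 250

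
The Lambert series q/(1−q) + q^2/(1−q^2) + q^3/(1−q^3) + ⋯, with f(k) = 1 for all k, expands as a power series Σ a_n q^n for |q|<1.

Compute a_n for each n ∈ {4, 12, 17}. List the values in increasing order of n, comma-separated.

3, 6, 2

d|4:{4,2,1}  Σf=1+1+1=3
q^12  k|12↦f(k): 12:1 6:1 4:1 3:1 2:1 1:1  a_12=6
n=17: 1·17 17·1  f→[1+1]=2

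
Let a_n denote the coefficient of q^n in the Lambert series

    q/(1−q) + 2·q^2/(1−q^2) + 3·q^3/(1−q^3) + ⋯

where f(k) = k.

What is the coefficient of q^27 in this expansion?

q^27  k|27↦f(k): 1:1 3:3 9:9 27:27  a_27=40

a_27 = 40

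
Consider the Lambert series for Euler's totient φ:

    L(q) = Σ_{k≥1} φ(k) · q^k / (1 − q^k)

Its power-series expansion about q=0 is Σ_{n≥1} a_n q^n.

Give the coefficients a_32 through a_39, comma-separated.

q^32  k|32↦φ(k): 32:16 16:8 8:4 4:2 2:1 1:1  a_32=32
q^33  k|33↦φ(k): 33:20 11:10 3:2 1:1  a_33=33
n=34: 34·1 17·2 2·17 1·34  φ→[16+16+1+1]=34
[q^35] φ(35)=24,φ(7)=6,φ(5)=4,φ(1)=1 ⇒ 35
n=36: 1·36 2·18 3·12 4·9 6·6 9·4 12·3 18·2 36·1  φ→[1+1+2+2+2+6+4+6+12]=36
d|37:{37,1}  Σφ=36+1=37
[q^38] φ(1)=1,φ(2)=1,φ(19)=18,φ(38)=18 ⇒ 38
d|39:{1,3,13,39}  Σφ=1+2+12+24=39

32, 33, 34, 35, 36, 37, 38, 39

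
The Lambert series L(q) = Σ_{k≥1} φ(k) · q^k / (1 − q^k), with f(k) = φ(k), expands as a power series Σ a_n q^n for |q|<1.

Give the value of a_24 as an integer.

q^24  k|24↦φ(k): 1:1 2:1 3:2 4:2 6:2 8:4 12:4 24:8  a_24=24

a_24 = 24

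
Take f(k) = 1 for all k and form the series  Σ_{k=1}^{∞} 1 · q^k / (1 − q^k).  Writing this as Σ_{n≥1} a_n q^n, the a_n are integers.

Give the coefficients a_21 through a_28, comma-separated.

4, 4, 2, 8, 3, 4, 4, 6

d|21:{21,7,3,1}  Σf=1+1+1+1=4
n=22: 22·1 11·2 2·11 1·22  f→[1+1+1+1]=4
[q^23] f(1)=1,f(23)=1 ⇒ 2
[q^24] f(24)=1,f(12)=1,f(8)=1,f(6)=1,f(4)=1,f(3)=1,f(2)=1,f(1)=1 ⇒ 8
q^25  k|25↦f(k): 1:1 5:1 25:1  a_25=3
[q^26] f(1)=1,f(2)=1,f(13)=1,f(26)=1 ⇒ 4
n=27: 1·27 3·9 9·3 27·1  f→[1+1+1+1]=4
[q^28] f(28)=1,f(14)=1,f(7)=1,f(4)=1,f(2)=1,f(1)=1 ⇒ 6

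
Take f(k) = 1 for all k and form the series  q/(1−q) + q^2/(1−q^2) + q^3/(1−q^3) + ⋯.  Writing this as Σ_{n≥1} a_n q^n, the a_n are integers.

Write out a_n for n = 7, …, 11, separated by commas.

d|7:{1,7}  Σf=1+1=2
[q^8] f(1)=1,f(2)=1,f(4)=1,f(8)=1 ⇒ 4
q^9  k|9↦f(k): 9:1 3:1 1:1  a_9=3
[q^10] f(10)=1,f(5)=1,f(2)=1,f(1)=1 ⇒ 4
q^11  k|11↦f(k): 11:1 1:1  a_11=2

2, 4, 3, 4, 2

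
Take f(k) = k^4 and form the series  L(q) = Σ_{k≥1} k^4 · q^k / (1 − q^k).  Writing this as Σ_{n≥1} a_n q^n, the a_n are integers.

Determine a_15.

[q^15] f(1)=1,f(3)=81,f(5)=625,f(15)=50625 ⇒ 51332

a_15 = 51332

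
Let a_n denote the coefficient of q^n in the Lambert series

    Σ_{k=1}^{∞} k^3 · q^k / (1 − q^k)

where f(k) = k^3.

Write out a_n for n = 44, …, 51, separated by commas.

[q^44] f(44)=85184,f(22)=10648,f(11)=1331,f(4)=64,f(2)=8,f(1)=1 ⇒ 97236
q^45  k|45↦f(k): 45:91125 15:3375 9:729 5:125 3:27 1:1  a_45=95382
[q^46] f(1)=1,f(2)=8,f(23)=12167,f(46)=97336 ⇒ 109512
q^47  k|47↦f(k): 47:103823 1:1  a_47=103824
q^48  k|48↦f(k): 48:110592 24:13824 16:4096 12:1728 8:512 6:216 4:64 3:27 2:8 1:1  a_48=131068
[q^49] f(49)=117649,f(7)=343,f(1)=1 ⇒ 117993
q^50  k|50↦f(k): 1:1 2:8 5:125 10:1000 25:15625 50:125000  a_50=141759
[q^51] f(1)=1,f(3)=27,f(17)=4913,f(51)=132651 ⇒ 137592

97236, 95382, 109512, 103824, 131068, 117993, 141759, 137592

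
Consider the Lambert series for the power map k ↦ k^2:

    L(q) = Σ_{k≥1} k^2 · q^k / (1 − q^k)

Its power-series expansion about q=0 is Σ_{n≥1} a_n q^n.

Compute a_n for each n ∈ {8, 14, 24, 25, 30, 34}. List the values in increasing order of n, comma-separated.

85, 250, 850, 651, 1300, 1450

n=8: 1·8 2·4 4·2 8·1  f→[1+4+16+64]=85
q^14  k|14↦f(k): 1:1 2:4 7:49 14:196  a_14=250
[q^24] f(24)=576,f(12)=144,f(8)=64,f(6)=36,f(4)=16,f(3)=9,f(2)=4,f(1)=1 ⇒ 850
[q^25] f(1)=1,f(5)=25,f(25)=625 ⇒ 651
n=30: 30·1 15·2 10·3 6·5 5·6 3·10 2·15 1·30  f→[900+225+100+36+25+9+4+1]=1300
n=34: 34·1 17·2 2·17 1·34  f→[1156+289+4+1]=1450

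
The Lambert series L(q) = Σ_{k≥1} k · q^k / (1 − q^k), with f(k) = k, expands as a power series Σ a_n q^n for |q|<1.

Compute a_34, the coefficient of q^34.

d|34:{34,17,2,1}  Σf=34+17+2+1=54

a_34 = 54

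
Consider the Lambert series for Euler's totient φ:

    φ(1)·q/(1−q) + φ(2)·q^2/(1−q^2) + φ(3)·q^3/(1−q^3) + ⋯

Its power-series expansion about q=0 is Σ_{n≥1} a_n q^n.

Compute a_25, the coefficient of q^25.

[q^25] φ(25)=20,φ(5)=4,φ(1)=1 ⇒ 25

a_25 = 25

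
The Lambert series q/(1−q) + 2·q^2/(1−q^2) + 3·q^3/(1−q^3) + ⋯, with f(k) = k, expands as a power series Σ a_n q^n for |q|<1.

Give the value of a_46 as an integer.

n=46: 46·1 23·2 2·23 1·46  f→[46+23+2+1]=72

a_46 = 72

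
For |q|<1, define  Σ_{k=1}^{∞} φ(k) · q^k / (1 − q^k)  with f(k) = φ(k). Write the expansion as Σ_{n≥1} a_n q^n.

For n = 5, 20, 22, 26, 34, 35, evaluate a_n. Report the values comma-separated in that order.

n=5: 5·1 1·5  φ→[4+1]=5
q^20  k|20↦φ(k): 20:8 10:4 5:4 4:2 2:1 1:1  a_20=20
d|22:{1,2,11,22}  Σφ=1+1+10+10=22
[q^26] φ(1)=1,φ(2)=1,φ(13)=12,φ(26)=12 ⇒ 26
[q^34] φ(1)=1,φ(2)=1,φ(17)=16,φ(34)=16 ⇒ 34
[q^35] φ(1)=1,φ(5)=4,φ(7)=6,φ(35)=24 ⇒ 35

5, 20, 22, 26, 34, 35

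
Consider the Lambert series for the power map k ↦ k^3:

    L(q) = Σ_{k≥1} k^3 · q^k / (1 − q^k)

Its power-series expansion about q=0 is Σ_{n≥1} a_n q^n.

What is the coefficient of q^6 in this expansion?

q^6  k|6↦f(k): 6:216 3:27 2:8 1:1  a_6=252

a_6 = 252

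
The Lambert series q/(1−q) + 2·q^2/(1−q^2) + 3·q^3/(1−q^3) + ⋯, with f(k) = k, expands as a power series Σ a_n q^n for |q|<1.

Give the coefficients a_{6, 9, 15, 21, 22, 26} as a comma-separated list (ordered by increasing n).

12, 13, 24, 32, 36, 42

[q^6] f(6)=6,f(3)=3,f(2)=2,f(1)=1 ⇒ 12
[q^9] f(9)=9,f(3)=3,f(1)=1 ⇒ 13
d|15:{1,3,5,15}  Σf=1+3+5+15=24
d|21:{21,7,3,1}  Σf=21+7+3+1=32
d|22:{1,2,11,22}  Σf=1+2+11+22=36
d|26:{26,13,2,1}  Σf=26+13+2+1=42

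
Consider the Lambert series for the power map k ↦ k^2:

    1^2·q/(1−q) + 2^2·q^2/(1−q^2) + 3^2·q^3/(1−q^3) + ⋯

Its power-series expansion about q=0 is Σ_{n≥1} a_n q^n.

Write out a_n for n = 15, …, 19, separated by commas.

260, 341, 290, 455, 362

q^15  k|15↦f(k): 1:1 3:9 5:25 15:225  a_15=260
d|16:{1,2,4,8,16}  Σf=1+4+16+64+256=341
[q^17] f(17)=289,f(1)=1 ⇒ 290
[q^18] f(1)=1,f(2)=4,f(3)=9,f(6)=36,f(9)=81,f(18)=324 ⇒ 455
[q^19] f(1)=1,f(19)=361 ⇒ 362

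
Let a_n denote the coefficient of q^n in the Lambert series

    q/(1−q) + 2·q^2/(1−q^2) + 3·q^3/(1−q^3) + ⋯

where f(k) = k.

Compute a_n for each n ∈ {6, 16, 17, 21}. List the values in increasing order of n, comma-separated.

12, 31, 18, 32

q^6  k|6↦f(k): 1:1 2:2 3:3 6:6  a_6=12
[q^16] f(16)=16,f(8)=8,f(4)=4,f(2)=2,f(1)=1 ⇒ 31
q^17  k|17↦f(k): 17:17 1:1  a_17=18
[q^21] f(21)=21,f(7)=7,f(3)=3,f(1)=1 ⇒ 32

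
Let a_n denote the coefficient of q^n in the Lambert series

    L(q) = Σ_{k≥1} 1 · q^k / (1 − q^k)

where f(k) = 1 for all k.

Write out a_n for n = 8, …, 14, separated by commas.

4, 3, 4, 2, 6, 2, 4

[q^8] f(1)=1,f(2)=1,f(4)=1,f(8)=1 ⇒ 4
d|9:{1,3,9}  Σf=1+1+1=3
[q^10] f(10)=1,f(5)=1,f(2)=1,f(1)=1 ⇒ 4
d|11:{11,1}  Σf=1+1=2
q^12  k|12↦f(k): 12:1 6:1 4:1 3:1 2:1 1:1  a_12=6
q^13  k|13↦f(k): 13:1 1:1  a_13=2
[q^14] f(1)=1,f(2)=1,f(7)=1,f(14)=1 ⇒ 4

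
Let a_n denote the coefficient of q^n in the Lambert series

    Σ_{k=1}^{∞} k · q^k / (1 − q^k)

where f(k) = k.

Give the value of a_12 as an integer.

n=12: 12·1 6·2 4·3 3·4 2·6 1·12  f→[12+6+4+3+2+1]=28

a_12 = 28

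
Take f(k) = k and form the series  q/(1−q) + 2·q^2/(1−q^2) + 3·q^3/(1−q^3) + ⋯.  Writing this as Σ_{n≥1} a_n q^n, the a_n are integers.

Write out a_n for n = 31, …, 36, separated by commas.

32, 63, 48, 54, 48, 91

[q^31] f(1)=1,f(31)=31 ⇒ 32
[q^32] f(32)=32,f(16)=16,f(8)=8,f(4)=4,f(2)=2,f(1)=1 ⇒ 63
n=33: 1·33 3·11 11·3 33·1  f→[1+3+11+33]=48
n=34: 1·34 2·17 17·2 34·1  f→[1+2+17+34]=54
n=35: 1·35 5·7 7·5 35·1  f→[1+5+7+35]=48
[q^36] f(1)=1,f(2)=2,f(3)=3,f(4)=4,f(6)=6,f(9)=9,f(12)=12,f(18)=18,f(36)=36 ⇒ 91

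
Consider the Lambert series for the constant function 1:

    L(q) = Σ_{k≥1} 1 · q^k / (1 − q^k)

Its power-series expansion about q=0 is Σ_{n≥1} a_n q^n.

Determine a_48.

a_48 = 10

n=48: 48·1 24·2 16·3 12·4 8·6 6·8 4·12 3·16 2·24 1·48  f→[1+1+1+1+1+1+1+1+1+1]=10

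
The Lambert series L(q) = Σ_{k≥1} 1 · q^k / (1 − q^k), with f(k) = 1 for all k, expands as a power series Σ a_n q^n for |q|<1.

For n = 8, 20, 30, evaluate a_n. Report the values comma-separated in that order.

4, 6, 8

d|8:{8,4,2,1}  Σf=1+1+1+1=4
d|20:{1,2,4,5,10,20}  Σf=1+1+1+1+1+1=6
q^30  k|30↦f(k): 30:1 15:1 10:1 6:1 5:1 3:1 2:1 1:1  a_30=8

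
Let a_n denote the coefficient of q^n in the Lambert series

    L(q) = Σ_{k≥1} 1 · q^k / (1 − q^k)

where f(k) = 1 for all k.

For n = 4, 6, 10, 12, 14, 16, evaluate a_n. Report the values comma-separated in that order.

n=4: 1·4 2·2 4·1  f→[1+1+1]=3
n=6: 6·1 3·2 2·3 1·6  f→[1+1+1+1]=4
n=10: 1·10 2·5 5·2 10·1  f→[1+1+1+1]=4
[q^12] f(12)=1,f(6)=1,f(4)=1,f(3)=1,f(2)=1,f(1)=1 ⇒ 6
n=14: 14·1 7·2 2·7 1·14  f→[1+1+1+1]=4
q^16  k|16↦f(k): 16:1 8:1 4:1 2:1 1:1  a_16=5

3, 4, 4, 6, 4, 5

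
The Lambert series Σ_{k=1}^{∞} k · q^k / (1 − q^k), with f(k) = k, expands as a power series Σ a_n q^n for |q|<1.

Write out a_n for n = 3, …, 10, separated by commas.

4, 7, 6, 12, 8, 15, 13, 18

q^3  k|3↦f(k): 3:3 1:1  a_3=4
n=4: 4·1 2·2 1·4  f→[4+2+1]=7
d|5:{5,1}  Σf=5+1=6
q^6  k|6↦f(k): 6:6 3:3 2:2 1:1  a_6=12
n=7: 7·1 1·7  f→[7+1]=8
[q^8] f(8)=8,f(4)=4,f(2)=2,f(1)=1 ⇒ 15
[q^9] f(9)=9,f(3)=3,f(1)=1 ⇒ 13
n=10: 10·1 5·2 2·5 1·10  f→[10+5+2+1]=18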